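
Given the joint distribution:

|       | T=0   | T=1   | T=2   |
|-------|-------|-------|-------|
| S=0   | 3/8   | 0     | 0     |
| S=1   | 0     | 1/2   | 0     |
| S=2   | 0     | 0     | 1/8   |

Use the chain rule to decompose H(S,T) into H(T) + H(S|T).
By the chain rule: H(S,T) = H(T) + H(S|T)

Marginal P(T) (column sums):
  P(T=0) = 3/8 + 0 + 0 = 3/8
  P(T=1) = 0 + 1/2 + 0 = 1/2
  P(T=2) = 0 + 0 + 1/8 = 1/8
H(T) = -[(3/8)·log₂(3/8) + (1/2)·log₂(1/2) + (1/8)·log₂(1/8)]
  = 0.5306 + 0.5000 + 0.3750
  = 1.4056 bits
H(S|T) = -Σ P(S,T)·log₂ P(S|T), where P(S|T) = P(S,T) / P(T)
  (cells with P(S,T) = 0 contribute 0)
  (S=0,T=0): P(S|T) = (3/8)/(3/8) = 1;  -(3/8)·log₂(1) = 0.0000
  (S=1,T=1): P(S|T) = (1/2)/(1/2) = 1;  -(1/2)·log₂(1) = 0.0000
  (S=2,T=2): P(S|T) = (1/8)/(1/8) = 1;  -(1/8)·log₂(1) = 0.0000
H(S|T) = 0.0000 + 0.0000 + 0.0000
  = 0.0000 bits

H(S,T) = H(T) + H(S|T) = 1.4056 + 0.0000 = 1.4056 bits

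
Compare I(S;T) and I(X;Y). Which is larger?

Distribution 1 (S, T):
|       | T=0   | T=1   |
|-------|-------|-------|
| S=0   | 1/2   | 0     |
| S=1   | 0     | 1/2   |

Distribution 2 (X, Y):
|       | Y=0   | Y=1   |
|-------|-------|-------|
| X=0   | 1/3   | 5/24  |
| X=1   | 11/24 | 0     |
Distribution 1 (S, T):
Marginal P(S) (row sums):
  P(S=0) = 1/2 + 0 = 1/2
  P(S=1) = 0 + 1/2 = 1/2
Marginal P(T) (column sums):
  P(T=0) = 1/2 + 0 = 1/2
  P(T=1) = 0 + 1/2 = 1/2

H(S) = -[(1/2)·log₂(1/2) + (1/2)·log₂(1/2)]
  = 0.5000 + 0.5000
  = 1.0000 bits
H(T) = -[(1/2)·log₂(1/2) + (1/2)·log₂(1/2)]
  = 0.5000 + 0.5000
  = 1.0000 bits
H(S,T) = -[(1/2)·log₂(1/2) + (1/2)·log₂(1/2)]
  = 0.5000 + 0.5000
  = 1.0000 bits

I(S;T) = H(S) + H(T) - H(S,T)
  = 1.0000 + 1.0000 - 1.0000
  = 1.0000 bits

Distribution 2 (X, Y):
Marginal P(X) (row sums):
  P(X=0) = 1/3 + 5/24 = 13/24
  P(X=1) = 11/24 + 0 = 11/24
Marginal P(Y) (column sums):
  P(Y=0) = 1/3 + 11/24 = 19/24
  P(Y=1) = 5/24 + 0 = 5/24

H(X) = -[(13/24)·log₂(13/24) + (11/24)·log₂(11/24)]
  = 0.4791 + 0.5159
  = 0.9950 bits
H(Y) = -[(19/24)·log₂(19/24) + (5/24)·log₂(5/24)]
  = 0.2668 + 0.4715
  = 0.7383 bits
H(X,Y) = -[(1/3)·log₂(1/3) + (5/24)·log₂(5/24) + (11/24)·log₂(11/24)]
  = 0.5283 + 0.4715 + 0.5159
  = 1.5157 bits

I(X;Y) = H(X) + H(Y) - H(X,Y)
  = 0.9950 + 0.7383 - 1.5157
  = 0.2176 bits

I(S;T) = 1.0000 bits > I(X;Y) = 0.2176 bits, so (S, T) has the higher mutual information (stronger dependence).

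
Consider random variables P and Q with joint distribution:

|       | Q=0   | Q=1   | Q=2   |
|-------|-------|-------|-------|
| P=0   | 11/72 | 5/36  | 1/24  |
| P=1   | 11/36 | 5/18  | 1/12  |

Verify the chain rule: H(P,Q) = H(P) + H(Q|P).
Left side:
H(P,Q) = -[(11/72)·log₂(11/72) + (5/36)·log₂(5/36) + (1/24)·log₂(1/24) + (11/36)·log₂(11/36) + (5/18)·log₂(5/18) + (1/12)·log₂(1/12)]
  = 0.4141 + 0.3956 + 0.1910 + 0.5227 + 0.5133 + 0.2987
  = 2.3354 bits

Right side:
Marginal P(P) (row sums):
  P(P=0) = 11/72 + 5/36 + 1/24 = 1/3
  P(P=1) = 11/36 + 5/18 + 1/12 = 2/3
H(P) = -[(1/3)·log₂(1/3) + (2/3)·log₂(2/3)]
  = 0.5283 + 0.3900
  = 0.9183 bits
H(Q|P) = -Σ P(P,Q)·log₂ P(Q|P), where P(Q|P) = P(P,Q) / P(P)
  (P=0,Q=0): P(Q|P) = (11/72)/(1/3) = 11/24;  -(11/72)·log₂(11/24) = 0.1720
  (P=0,Q=1): P(Q|P) = (5/36)/(1/3) = 5/12;  -(5/36)·log₂(5/12) = 0.1754
  (P=0,Q=2): P(Q|P) = (1/24)/(1/3) = 1/8;  -(1/24)·log₂(1/8) = 0.1250
  (P=1,Q=0): P(Q|P) = (11/36)/(2/3) = 11/24;  -(11/36)·log₂(11/24) = 0.3439
  (P=1,Q=1): P(Q|P) = (5/18)/(2/3) = 5/12;  -(5/18)·log₂(5/12) = 0.3508
  (P=1,Q=2): P(Q|P) = (1/12)/(2/3) = 1/8;  -(1/12)·log₂(1/8) = 0.2500
H(Q|P) = 0.1720 + 0.1754 + 0.1250 + 0.3439 + 0.3508 + 0.2500
  = 1.4171 bits
H(P) + H(Q|P) = 0.9183 + 1.4171 = 2.3354 bits

Both sides equal 2.3354 bits, so the chain rule holds ✓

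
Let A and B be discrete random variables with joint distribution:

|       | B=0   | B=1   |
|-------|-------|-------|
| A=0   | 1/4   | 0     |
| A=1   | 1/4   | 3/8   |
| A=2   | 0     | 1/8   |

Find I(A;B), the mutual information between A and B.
Marginal P(A) (row sums):
  P(A=0) = 1/4 + 0 = 1/4
  P(A=1) = 1/4 + 3/8 = 5/8
  P(A=2) = 0 + 1/8 = 1/8
Marginal P(B) (column sums):
  P(B=0) = 1/4 + 1/4 + 0 = 1/2
  P(B=1) = 0 + 3/8 + 1/8 = 1/2

H(A) = -[(1/4)·log₂(1/4) + (5/8)·log₂(5/8) + (1/8)·log₂(1/8)]
  = 0.5000 + 0.4238 + 0.3750
  = 1.2988 bits
H(B) = -[(1/2)·log₂(1/2) + (1/2)·log₂(1/2)]
  = 0.5000 + 0.5000
  = 1.0000 bits
H(A,B) = -[(1/4)·log₂(1/4) + (1/4)·log₂(1/4) + (3/8)·log₂(3/8) + (1/8)·log₂(1/8)]
  = 0.5000 + 0.5000 + 0.5306 + 0.3750
  = 1.9056 bits

I(A;B) = H(A) + H(B) - H(A,B)
  = 1.2988 + 1.0000 - 1.9056
  = 0.3932 bits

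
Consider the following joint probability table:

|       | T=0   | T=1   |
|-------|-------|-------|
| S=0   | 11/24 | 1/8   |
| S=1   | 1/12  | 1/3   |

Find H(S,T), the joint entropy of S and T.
H(S,T) = -Σ P(S,T) log₂ P(S,T), summed over the non-zero cells:
H(S,T) = -[(11/24)·log₂(11/24) + (1/8)·log₂(1/8) + (1/12)·log₂(1/12) + (1/3)·log₂(1/3)]
  = 0.5159 + 0.3750 + 0.2987 + 0.5283
  = 1.7179 bits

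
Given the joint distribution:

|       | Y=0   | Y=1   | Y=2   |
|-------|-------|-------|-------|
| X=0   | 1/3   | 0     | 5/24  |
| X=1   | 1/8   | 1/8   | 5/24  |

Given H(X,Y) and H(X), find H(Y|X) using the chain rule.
From the chain rule: H(X,Y) = H(X) + H(Y|X)
Therefore: H(Y|X) = H(X,Y) - H(X)

H(X,Y) = -[(1/3)·log₂(1/3) + (5/24)·log₂(5/24) + (1/8)·log₂(1/8) + (1/8)·log₂(1/8) + (5/24)·log₂(5/24)]
  = 0.5283 + 0.4715 + 0.3750 + 0.3750 + 0.4715
  = 2.2213 bits
Marginal P(X) (row sums):
  P(X=0) = 1/3 + 0 + 5/24 = 13/24
  P(X=1) = 1/8 + 1/8 + 5/24 = 11/24
H(X) = -[(13/24)·log₂(13/24) + (11/24)·log₂(11/24)]
  = 0.4791 + 0.5159
  = 0.9950 bits

H(Y|X) = 2.2213 - 0.9950 = 1.2263 bits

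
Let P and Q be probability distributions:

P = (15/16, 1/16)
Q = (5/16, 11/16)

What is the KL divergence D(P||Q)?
D(P||Q) = Σ P(i) log₂(P(i)/Q(i))
  i=0: (15/16) × log₂((15/16)/(5/16)) = (15/16) × log₂(3) = 1.4859
  i=1: (1/16) × log₂((1/16)/(11/16)) = (1/16) × log₂(1/11) = -0.2162
D(P||Q) = 1.4859 - 0.2162
  = 1.2697 bits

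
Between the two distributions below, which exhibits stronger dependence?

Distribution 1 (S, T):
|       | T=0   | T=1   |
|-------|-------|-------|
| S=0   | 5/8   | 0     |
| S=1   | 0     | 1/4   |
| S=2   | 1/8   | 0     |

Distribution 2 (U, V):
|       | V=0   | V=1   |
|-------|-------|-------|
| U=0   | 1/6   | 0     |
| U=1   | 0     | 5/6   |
Distribution 1 (S, T):
Marginal P(S) (row sums):
  P(S=0) = 5/8 + 0 = 5/8
  P(S=1) = 0 + 1/4 = 1/4
  P(S=2) = 1/8 + 0 = 1/8
Marginal P(T) (column sums):
  P(T=0) = 5/8 + 0 + 1/8 = 3/4
  P(T=1) = 0 + 1/4 + 0 = 1/4

H(S) = -[(5/8)·log₂(5/8) + (1/4)·log₂(1/4) + (1/8)·log₂(1/8)]
  = 0.4238 + 0.5000 + 0.3750
  = 1.2988 bits
H(T) = -[(3/4)·log₂(3/4) + (1/4)·log₂(1/4)]
  = 0.3113 + 0.5000
  = 0.8113 bits
H(S,T) = -[(5/8)·log₂(5/8) + (1/4)·log₂(1/4) + (1/8)·log₂(1/8)]
  = 0.4238 + 0.5000 + 0.3750
  = 1.2988 bits

I(S;T) = H(S) + H(T) - H(S,T)
  = 1.2988 + 0.8113 - 1.2988
  = 0.8113 bits

Distribution 2 (U, V):
Marginal P(U) (row sums):
  P(U=0) = 1/6 + 0 = 1/6
  P(U=1) = 0 + 5/6 = 5/6
Marginal P(V) (column sums):
  P(V=0) = 1/6 + 0 = 1/6
  P(V=1) = 0 + 5/6 = 5/6

H(U) = -[(1/6)·log₂(1/6) + (5/6)·log₂(5/6)]
  = 0.4308 + 0.2192
  = 0.6500 bits
H(V) = -[(1/6)·log₂(1/6) + (5/6)·log₂(5/6)]
  = 0.4308 + 0.2192
  = 0.6500 bits
H(U,V) = -[(1/6)·log₂(1/6) + (5/6)·log₂(5/6)]
  = 0.4308 + 0.2192
  = 0.6500 bits

I(U;V) = H(U) + H(V) - H(U,V)
  = 0.6500 + 0.6500 - 0.6500
  = 0.6500 bits

I(S;T) = 0.8113 bits > I(U;V) = 0.6500 bits, so (S, T) has the higher mutual information (stronger dependence).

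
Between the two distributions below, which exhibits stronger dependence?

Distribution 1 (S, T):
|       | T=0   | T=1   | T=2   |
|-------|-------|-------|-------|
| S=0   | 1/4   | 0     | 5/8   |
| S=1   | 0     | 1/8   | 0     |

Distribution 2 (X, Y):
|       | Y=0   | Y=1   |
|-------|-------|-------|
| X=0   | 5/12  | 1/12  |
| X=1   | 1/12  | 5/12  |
Distribution 1 (S, T):
Marginal P(S) (row sums):
  P(S=0) = 1/4 + 0 + 5/8 = 7/8
  P(S=1) = 0 + 1/8 + 0 = 1/8
Marginal P(T) (column sums):
  P(T=0) = 1/4 + 0 = 1/4
  P(T=1) = 0 + 1/8 = 1/8
  P(T=2) = 5/8 + 0 = 5/8

H(S) = -[(7/8)·log₂(7/8) + (1/8)·log₂(1/8)]
  = 0.1686 + 0.3750
  = 0.5436 bits
H(T) = -[(1/4)·log₂(1/4) + (1/8)·log₂(1/8) + (5/8)·log₂(5/8)]
  = 0.5000 + 0.3750 + 0.4238
  = 1.2988 bits
H(S,T) = -[(1/4)·log₂(1/4) + (5/8)·log₂(5/8) + (1/8)·log₂(1/8)]
  = 0.5000 + 0.4238 + 0.3750
  = 1.2988 bits

I(S;T) = H(S) + H(T) - H(S,T)
  = 0.5436 + 1.2988 - 1.2988
  = 0.5436 bits

Distribution 2 (X, Y):
Marginal P(X) (row sums):
  P(X=0) = 5/12 + 1/12 = 1/2
  P(X=1) = 1/12 + 5/12 = 1/2
Marginal P(Y) (column sums):
  P(Y=0) = 5/12 + 1/12 = 1/2
  P(Y=1) = 1/12 + 5/12 = 1/2

H(X) = -[(1/2)·log₂(1/2) + (1/2)·log₂(1/2)]
  = 0.5000 + 0.5000
  = 1.0000 bits
H(Y) = -[(1/2)·log₂(1/2) + (1/2)·log₂(1/2)]
  = 0.5000 + 0.5000
  = 1.0000 bits
H(X,Y) = -[(5/12)·log₂(5/12) + (1/12)·log₂(1/12) + (1/12)·log₂(1/12) + (5/12)·log₂(5/12)]
  = 0.5263 + 0.2987 + 0.2987 + 0.5263
  = 1.6500 bits

I(X;Y) = H(X) + H(Y) - H(X,Y)
  = 1.0000 + 1.0000 - 1.6500
  = 0.3500 bits

I(S;T) = 0.5436 bits > I(X;Y) = 0.3500 bits, so (S, T) has the higher mutual information (stronger dependence).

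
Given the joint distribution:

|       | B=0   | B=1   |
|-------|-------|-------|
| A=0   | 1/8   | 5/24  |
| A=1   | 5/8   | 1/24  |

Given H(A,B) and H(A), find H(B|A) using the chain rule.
From the chain rule: H(A,B) = H(A) + H(B|A)
Therefore: H(B|A) = H(A,B) - H(A)

H(A,B) = -[(1/8)·log₂(1/8) + (5/24)·log₂(5/24) + (5/8)·log₂(5/8) + (1/24)·log₂(1/24)]
  = 0.3750 + 0.4715 + 0.4238 + 0.1910
  = 1.4613 bits
Marginal P(A) (row sums):
  P(A=0) = 1/8 + 5/24 = 1/3
  P(A=1) = 5/8 + 1/24 = 2/3
H(A) = -[(1/3)·log₂(1/3) + (2/3)·log₂(2/3)]
  = 0.5283 + 0.3900
  = 0.9183 bits

H(B|A) = 1.4613 - 0.9183 = 0.5430 bits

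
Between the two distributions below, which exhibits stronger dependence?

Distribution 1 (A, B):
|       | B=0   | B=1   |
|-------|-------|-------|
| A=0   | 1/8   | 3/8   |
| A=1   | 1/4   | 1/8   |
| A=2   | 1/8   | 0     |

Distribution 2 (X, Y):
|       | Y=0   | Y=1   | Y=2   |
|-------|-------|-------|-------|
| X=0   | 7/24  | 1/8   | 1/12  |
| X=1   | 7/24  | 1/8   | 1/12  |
Distribution 1 (A, B):
Marginal P(A) (row sums):
  P(A=0) = 1/8 + 3/8 = 1/2
  P(A=1) = 1/4 + 1/8 = 3/8
  P(A=2) = 1/8 + 0 = 1/8
Marginal P(B) (column sums):
  P(B=0) = 1/8 + 1/4 + 1/8 = 1/2
  P(B=1) = 3/8 + 1/8 + 0 = 1/2

H(A) = -[(1/2)·log₂(1/2) + (3/8)·log₂(3/8) + (1/8)·log₂(1/8)]
  = 0.5000 + 0.5306 + 0.3750
  = 1.4056 bits
H(B) = -[(1/2)·log₂(1/2) + (1/2)·log₂(1/2)]
  = 0.5000 + 0.5000
  = 1.0000 bits
H(A,B) = -[(1/8)·log₂(1/8) + (3/8)·log₂(3/8) + (1/4)·log₂(1/4) + (1/8)·log₂(1/8) + (1/8)·log₂(1/8)]
  = 0.3750 + 0.5306 + 0.5000 + 0.3750 + 0.3750
  = 2.1556 bits

I(A;B) = H(A) + H(B) - H(A,B)
  = 1.4056 + 1.0000 - 2.1556
  = 0.2500 bits

Distribution 2 (X, Y):
Marginal P(X) (row sums):
  P(X=0) = 7/24 + 1/8 + 1/12 = 1/2
  P(X=1) = 7/24 + 1/8 + 1/12 = 1/2
Marginal P(Y) (column sums):
  P(Y=0) = 7/24 + 7/24 = 7/12
  P(Y=1) = 1/8 + 1/8 = 1/4
  P(Y=2) = 1/12 + 1/12 = 1/6

H(X) = -[(1/2)·log₂(1/2) + (1/2)·log₂(1/2)]
  = 0.5000 + 0.5000
  = 1.0000 bits
H(Y) = -[(7/12)·log₂(7/12) + (1/4)·log₂(1/4) + (1/6)·log₂(1/6)]
  = 0.4536 + 0.5000 + 0.4308
  = 1.3844 bits
H(X,Y) = -[(7/24)·log₂(7/24) + (1/8)·log₂(1/8) + (1/12)·log₂(1/12) + (7/24)·log₂(7/24) + (1/8)·log₂(1/8) + (1/12)·log₂(1/12)]
  = 0.5185 + 0.3750 + 0.2987 + 0.5185 + 0.3750 + 0.2987
  = 2.3844 bits

I(X;Y) = H(X) + H(Y) - H(X,Y)
  = 1.0000 + 1.3844 - 2.3844
  = 0.0000 bits

I(A;B) = 0.2500 bits > I(X;Y) = 0.0000 bits, so (A, B) has the higher mutual information (stronger dependence).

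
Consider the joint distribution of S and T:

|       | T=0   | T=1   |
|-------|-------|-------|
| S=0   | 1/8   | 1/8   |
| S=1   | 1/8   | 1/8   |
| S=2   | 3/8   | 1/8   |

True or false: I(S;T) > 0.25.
Marginal P(S) (row sums):
  P(S=0) = 1/8 + 1/8 = 1/4
  P(S=1) = 1/8 + 1/8 = 1/4
  P(S=2) = 3/8 + 1/8 = 1/2
Marginal P(T) (column sums):
  P(T=0) = 1/8 + 1/8 + 3/8 = 5/8
  P(T=1) = 1/8 + 1/8 + 1/8 = 3/8

H(S) = -[(1/4)·log₂(1/4) + (1/4)·log₂(1/4) + (1/2)·log₂(1/2)]
  = 0.5000 + 0.5000 + 0.5000
  = 1.5000 bits
H(T) = -[(5/8)·log₂(5/8) + (3/8)·log₂(3/8)]
  = 0.4238 + 0.5306
  = 0.9544 bits
H(S,T) = -[(1/8)·log₂(1/8) + (1/8)·log₂(1/8) + (1/8)·log₂(1/8) + (1/8)·log₂(1/8) + (3/8)·log₂(3/8) + (1/8)·log₂(1/8)]
  = 0.3750 + 0.3750 + 0.3750 + 0.3750 + 0.5306 + 0.3750
  = 2.4056 bits

I(S;T) = H(S) + H(T) - H(S,T)
  = 1.5000 + 0.9544 - 2.4056
  = 0.0488 bits

False. I(S;T) = 0.0488 bits, which is ≤ 0.25 bits.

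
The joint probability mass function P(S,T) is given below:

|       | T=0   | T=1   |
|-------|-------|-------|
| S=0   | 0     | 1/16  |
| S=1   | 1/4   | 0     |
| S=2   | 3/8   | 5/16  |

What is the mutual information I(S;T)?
Marginal P(S) (row sums):
  P(S=0) = 0 + 1/16 = 1/16
  P(S=1) = 1/4 + 0 = 1/4
  P(S=2) = 3/8 + 5/16 = 11/16
Marginal P(T) (column sums):
  P(T=0) = 0 + 1/4 + 3/8 = 5/8
  P(T=1) = 1/16 + 0 + 5/16 = 3/8

H(S) = -[(1/16)·log₂(1/16) + (1/4)·log₂(1/4) + (11/16)·log₂(11/16)]
  = 0.2500 + 0.5000 + 0.3716
  = 1.1216 bits
H(T) = -[(5/8)·log₂(5/8) + (3/8)·log₂(3/8)]
  = 0.4238 + 0.5306
  = 0.9544 bits
H(S,T) = -[(1/16)·log₂(1/16) + (1/4)·log₂(1/4) + (3/8)·log₂(3/8) + (5/16)·log₂(5/16)]
  = 0.2500 + 0.5000 + 0.5306 + 0.5244
  = 1.8050 bits

I(S;T) = H(S) + H(T) - H(S,T)
  = 1.1216 + 0.9544 - 1.8050
  = 0.2710 bits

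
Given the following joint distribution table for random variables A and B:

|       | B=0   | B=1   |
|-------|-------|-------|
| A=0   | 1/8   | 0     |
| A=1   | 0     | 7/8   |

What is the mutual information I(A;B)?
Marginal P(A) (row sums):
  P(A=0) = 1/8 + 0 = 1/8
  P(A=1) = 0 + 7/8 = 7/8
Marginal P(B) (column sums):
  P(B=0) = 1/8 + 0 = 1/8
  P(B=1) = 0 + 7/8 = 7/8

H(A) = -[(1/8)·log₂(1/8) + (7/8)·log₂(7/8)]
  = 0.3750 + 0.1686
  = 0.5436 bits
H(B) = -[(1/8)·log₂(1/8) + (7/8)·log₂(7/8)]
  = 0.3750 + 0.1686
  = 0.5436 bits
H(A,B) = -[(1/8)·log₂(1/8) + (7/8)·log₂(7/8)]
  = 0.3750 + 0.1686
  = 0.5436 bits

I(A;B) = H(A) + H(B) - H(A,B)
  = 0.5436 + 0.5436 - 0.5436
  = 0.5436 bits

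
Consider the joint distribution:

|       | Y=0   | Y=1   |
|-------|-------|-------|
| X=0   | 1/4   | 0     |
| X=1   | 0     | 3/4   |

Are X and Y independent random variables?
Marginal P(X) (row sums):
  P(X=0) = 1/4 + 0 = 1/4
  P(X=1) = 0 + 3/4 = 3/4
Marginal P(Y) (column sums):
  P(Y=0) = 1/4 + 0 = 1/4
  P(Y=1) = 0 + 3/4 = 3/4

X and Y are independent iff P(X=i,Y=j) = P(X=i)·P(Y=j) for every cell.
  P(X=0)·P(Y=0) = 1/4 × 1/4 = 1/16, but P(X=0,Y=0) = 1/4 ✗

No, X and Y are not independent. Quantitatively, I(X;Y) > 0:

H(X) = -[(1/4)·log₂(1/4) + (3/4)·log₂(3/4)]
  = 0.5000 + 0.3113
  = 0.8113 bits
H(Y) = -[(1/4)·log₂(1/4) + (3/4)·log₂(3/4)]
  = 0.5000 + 0.3113
  = 0.8113 bits
H(X,Y) = -[(1/4)·log₂(1/4) + (3/4)·log₂(3/4)]
  = 0.5000 + 0.3113
  = 0.8113 bits
I(X;Y) = H(X) + H(Y) - H(X,Y) = 0.8113 + 0.8113 - 0.8113 = 0.8113 bits > 0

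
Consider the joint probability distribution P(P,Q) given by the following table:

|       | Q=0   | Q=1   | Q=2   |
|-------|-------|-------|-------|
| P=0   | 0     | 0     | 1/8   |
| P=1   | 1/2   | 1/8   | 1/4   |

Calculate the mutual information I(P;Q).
Marginal P(P) (row sums):
  P(P=0) = 0 + 0 + 1/8 = 1/8
  P(P=1) = 1/2 + 1/8 + 1/4 = 7/8
Marginal P(Q) (column sums):
  P(Q=0) = 0 + 1/2 = 1/2
  P(Q=1) = 0 + 1/8 = 1/8
  P(Q=2) = 1/8 + 1/4 = 3/8

H(P) = -[(1/8)·log₂(1/8) + (7/8)·log₂(7/8)]
  = 0.3750 + 0.1686
  = 0.5436 bits
H(Q) = -[(1/2)·log₂(1/2) + (1/8)·log₂(1/8) + (3/8)·log₂(3/8)]
  = 0.5000 + 0.3750 + 0.5306
  = 1.4056 bits
H(P,Q) = -[(1/8)·log₂(1/8) + (1/2)·log₂(1/2) + (1/8)·log₂(1/8) + (1/4)·log₂(1/4)]
  = 0.3750 + 0.5000 + 0.3750 + 0.5000
  = 1.7500 bits

I(P;Q) = H(P) + H(Q) - H(P,Q)
  = 0.5436 + 1.4056 - 1.7500
  = 0.1992 bits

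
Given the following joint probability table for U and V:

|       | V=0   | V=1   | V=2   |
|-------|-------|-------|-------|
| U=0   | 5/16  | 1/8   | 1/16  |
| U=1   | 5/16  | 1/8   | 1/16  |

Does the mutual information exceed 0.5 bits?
Marginal P(U) (row sums):
  P(U=0) = 5/16 + 1/8 + 1/16 = 1/2
  P(U=1) = 5/16 + 1/8 + 1/16 = 1/2
Marginal P(V) (column sums):
  P(V=0) = 5/16 + 5/16 = 5/8
  P(V=1) = 1/8 + 1/8 = 1/4
  P(V=2) = 1/16 + 1/16 = 1/8

H(U) = -[(1/2)·log₂(1/2) + (1/2)·log₂(1/2)]
  = 0.5000 + 0.5000
  = 1.0000 bits
H(V) = -[(5/8)·log₂(5/8) + (1/4)·log₂(1/4) + (1/8)·log₂(1/8)]
  = 0.4238 + 0.5000 + 0.3750
  = 1.2988 bits
H(U,V) = -[(5/16)·log₂(5/16) + (1/8)·log₂(1/8) + (1/16)·log₂(1/16) + (5/16)·log₂(5/16) + (1/8)·log₂(1/8) + (1/16)·log₂(1/16)]
  = 0.5244 + 0.3750 + 0.2500 + 0.5244 + 0.3750 + 0.2500
  = 2.2988 bits

I(U;V) = H(U) + H(V) - H(U,V)
  = 1.0000 + 1.2988 - 2.2988
  = 0.0000 bits

No. I(U;V) = 0.0000 bits, which is ≤ 0.5 bits.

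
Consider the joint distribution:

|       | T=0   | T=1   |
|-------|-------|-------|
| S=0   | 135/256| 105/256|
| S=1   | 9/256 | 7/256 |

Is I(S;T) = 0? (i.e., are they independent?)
Marginal P(S) (row sums):
  P(S=0) = 135/256 + 105/256 = 15/16
  P(S=1) = 9/256 + 7/256 = 1/16
Marginal P(T) (column sums):
  P(T=0) = 135/256 + 9/256 = 9/16
  P(T=1) = 105/256 + 7/256 = 7/16

S and T are independent iff P(S=i,T=j) = P(S=i)·P(T=j) for every cell.
  P(S=0)·P(T=0) = 15/16 × 9/16 = 135/256 = P(S=0,T=0) ✓
  P(S=0)·P(T=1) = 15/16 × 7/16 = 105/256 = P(S=0,T=1) ✓
  P(S=1)·P(T=0) = 1/16 × 9/16 = 9/256 = P(S=1,T=0) ✓
  P(S=1)·P(T=1) = 1/16 × 7/16 = 7/256 = P(S=1,T=1) ✓

Yes, S and T are independent: every cell factors, so I(S;T) = 0 bits.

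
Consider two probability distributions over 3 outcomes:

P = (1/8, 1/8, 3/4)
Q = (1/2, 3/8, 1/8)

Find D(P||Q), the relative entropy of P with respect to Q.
D(P||Q) = Σ P(i) log₂(P(i)/Q(i))
  i=0: (1/8) × log₂((1/8)/(1/2)) = (1/8) × log₂(1/4) = -0.2500
  i=1: (1/8) × log₂((1/8)/(3/8)) = (1/8) × log₂(1/3) = -0.1981
  i=2: (3/4) × log₂((3/4)/(1/8)) = (3/4) × log₂(6) = 1.9387
D(P||Q) = -0.2500 - 0.1981 + 1.9387
  = 1.4906 bits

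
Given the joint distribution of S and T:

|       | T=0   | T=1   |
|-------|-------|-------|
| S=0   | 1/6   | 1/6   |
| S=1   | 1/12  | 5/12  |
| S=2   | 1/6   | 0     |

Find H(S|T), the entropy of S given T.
Marginal P(T) (column sums):
  P(T=0) = 1/6 + 1/12 + 1/6 = 5/12
  P(T=1) = 1/6 + 5/12 + 0 = 7/12

H(S|T) = -Σ P(S,T)·log₂ P(S|T), where P(S|T) = P(S,T) / P(T)
  (cells with P(S,T) = 0 contribute 0)
  (S=0,T=0): P(S|T) = (1/6)/(5/12) = 2/5;  -(1/6)·log₂(2/5) = 0.2203
  (S=0,T=1): P(S|T) = (1/6)/(7/12) = 2/7;  -(1/6)·log₂(2/7) = 0.3012
  (S=1,T=0): P(S|T) = (1/12)/(5/12) = 1/5;  -(1/12)·log₂(1/5) = 0.1935
  (S=1,T=1): P(S|T) = (5/12)/(7/12) = 5/7;  -(5/12)·log₂(5/7) = 0.2023
  (S=2,T=0): P(S|T) = (1/6)/(5/12) = 2/5;  -(1/6)·log₂(2/5) = 0.2203
H(S|T) = 0.2203 + 0.3012 + 0.1935 + 0.2023 + 0.2203
  = 1.1376 bits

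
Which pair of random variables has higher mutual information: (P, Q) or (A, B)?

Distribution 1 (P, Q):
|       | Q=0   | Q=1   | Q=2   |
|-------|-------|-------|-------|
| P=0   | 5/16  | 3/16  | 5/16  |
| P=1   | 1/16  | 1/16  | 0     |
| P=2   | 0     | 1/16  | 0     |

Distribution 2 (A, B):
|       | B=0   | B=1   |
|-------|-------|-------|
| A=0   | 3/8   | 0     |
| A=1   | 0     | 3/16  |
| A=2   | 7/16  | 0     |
Distribution 1 (P, Q):
Marginal P(P) (row sums):
  P(P=0) = 5/16 + 3/16 + 5/16 = 13/16
  P(P=1) = 1/16 + 1/16 + 0 = 1/8
  P(P=2) = 0 + 1/16 + 0 = 1/16
Marginal P(Q) (column sums):
  P(Q=0) = 5/16 + 1/16 + 0 = 3/8
  P(Q=1) = 3/16 + 1/16 + 1/16 = 5/16
  P(Q=2) = 5/16 + 0 + 0 = 5/16

H(P) = -[(13/16)·log₂(13/16) + (1/8)·log₂(1/8) + (1/16)·log₂(1/16)]
  = 0.2434 + 0.3750 + 0.2500
  = 0.8684 bits
H(Q) = -[(3/8)·log₂(3/8) + (5/16)·log₂(5/16) + (5/16)·log₂(5/16)]
  = 0.5306 + 0.5244 + 0.5244
  = 1.5794 bits
H(P,Q) = -[(5/16)·log₂(5/16) + (3/16)·log₂(3/16) + (5/16)·log₂(5/16) + (1/16)·log₂(1/16) + (1/16)·log₂(1/16) + (1/16)·log₂(1/16)]
  = 0.5244 + 0.4528 + 0.5244 + 0.2500 + 0.2500 + 0.2500
  = 2.2516 bits

I(P;Q) = H(P) + H(Q) - H(P,Q)
  = 0.8684 + 1.5794 - 2.2516
  = 0.1962 bits

Distribution 2 (A, B):
Marginal P(A) (row sums):
  P(A=0) = 3/8 + 0 = 3/8
  P(A=1) = 0 + 3/16 = 3/16
  P(A=2) = 7/16 + 0 = 7/16
Marginal P(B) (column sums):
  P(B=0) = 3/8 + 0 + 7/16 = 13/16
  P(B=1) = 0 + 3/16 + 0 = 3/16

H(A) = -[(3/8)·log₂(3/8) + (3/16)·log₂(3/16) + (7/16)·log₂(7/16)]
  = 0.5306 + 0.4528 + 0.5218
  = 1.5052 bits
H(B) = -[(13/16)·log₂(13/16) + (3/16)·log₂(3/16)]
  = 0.2434 + 0.4528
  = 0.6962 bits
H(A,B) = -[(3/8)·log₂(3/8) + (3/16)·log₂(3/16) + (7/16)·log₂(7/16)]
  = 0.5306 + 0.4528 + 0.5218
  = 1.5052 bits

I(A;B) = H(A) + H(B) - H(A,B)
  = 1.5052 + 0.6962 - 1.5052
  = 0.6962 bits

I(A;B) = 0.6962 bits > I(P;Q) = 0.1962 bits, so (A, B) has the higher mutual information (stronger dependence).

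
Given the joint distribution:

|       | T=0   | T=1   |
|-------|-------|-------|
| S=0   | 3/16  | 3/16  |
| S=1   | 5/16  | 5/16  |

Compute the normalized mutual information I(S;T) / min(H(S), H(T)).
Marginal P(S) (row sums):
  P(S=0) = 3/16 + 3/16 = 3/8
  P(S=1) = 5/16 + 5/16 = 5/8
Marginal P(T) (column sums):
  P(T=0) = 3/16 + 5/16 = 1/2
  P(T=1) = 3/16 + 5/16 = 1/2

H(S) = -[(3/8)·log₂(3/8) + (5/8)·log₂(5/8)]
  = 0.5306 + 0.4238
  = 0.9544 bits
H(T) = -[(1/2)·log₂(1/2) + (1/2)·log₂(1/2)]
  = 0.5000 + 0.5000
  = 1.0000 bits
H(S,T) = -[(3/16)·log₂(3/16) + (3/16)·log₂(3/16) + (5/16)·log₂(5/16) + (5/16)·log₂(5/16)]
  = 0.4528 + 0.4528 + 0.5244 + 0.5244
  = 1.9544 bits

I(S;T) = H(S) + H(T) - H(S,T)
  = 0.9544 + 1.0000 - 1.9544
  = 0.0000 bits

min(H(S), H(T)) = min(0.9544, 1.0000) = 0.9544 bits
Normalized MI = 0.0000 / 0.9544 = 0.0000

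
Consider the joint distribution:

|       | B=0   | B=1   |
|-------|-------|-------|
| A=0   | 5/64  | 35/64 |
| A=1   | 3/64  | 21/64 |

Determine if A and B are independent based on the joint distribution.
Marginal P(A) (row sums):
  P(A=0) = 5/64 + 35/64 = 5/8
  P(A=1) = 3/64 + 21/64 = 3/8
Marginal P(B) (column sums):
  P(B=0) = 5/64 + 3/64 = 1/8
  P(B=1) = 35/64 + 21/64 = 7/8

A and B are independent iff P(A=i,B=j) = P(A=i)·P(B=j) for every cell.
  P(A=0)·P(B=0) = 5/8 × 1/8 = 5/64 = P(A=0,B=0) ✓
  P(A=0)·P(B=1) = 5/8 × 7/8 = 35/64 = P(A=0,B=1) ✓
  P(A=1)·P(B=0) = 3/8 × 1/8 = 3/64 = P(A=1,B=0) ✓
  P(A=1)·P(B=1) = 3/8 × 7/8 = 21/64 = P(A=1,B=1) ✓

Yes, A and B are independent: every cell factors, so I(A;B) = 0 bits.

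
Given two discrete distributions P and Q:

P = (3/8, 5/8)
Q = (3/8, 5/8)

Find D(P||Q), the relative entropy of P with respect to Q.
D(P||Q) = Σ P(i) log₂(P(i)/Q(i))
  i=0: (3/8) × log₂((3/8)/(3/8)) = (3/8) × log₂(1) = 0.0000
  i=1: (5/8) × log₂((5/8)/(5/8)) = (5/8) × log₂(1) = 0.0000
D(P||Q) = 0.0000 + 0.0000
  = 0.0000 bits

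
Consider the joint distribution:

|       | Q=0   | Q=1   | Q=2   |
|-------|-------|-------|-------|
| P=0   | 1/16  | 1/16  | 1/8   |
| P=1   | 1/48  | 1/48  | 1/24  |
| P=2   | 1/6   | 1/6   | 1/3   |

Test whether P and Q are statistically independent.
Marginal P(P) (row sums):
  P(P=0) = 1/16 + 1/16 + 1/8 = 1/4
  P(P=1) = 1/48 + 1/48 + 1/24 = 1/12
  P(P=2) = 1/6 + 1/6 + 1/3 = 2/3
Marginal P(Q) (column sums):
  P(Q=0) = 1/16 + 1/48 + 1/6 = 1/4
  P(Q=1) = 1/16 + 1/48 + 1/6 = 1/4
  P(Q=2) = 1/8 + 1/24 + 1/3 = 1/2

P and Q are independent iff P(P=i,Q=j) = P(P=i)·P(Q=j) for every cell.
  P(P=0)·P(Q=0) = 1/4 × 1/4 = 1/16 = P(P=0,Q=0) ✓
  P(P=0)·P(Q=1) = 1/4 × 1/4 = 1/16 = P(P=0,Q=1) ✓
  P(P=0)·P(Q=2) = 1/4 × 1/2 = 1/8 = P(P=0,Q=2) ✓
  P(P=1)·P(Q=0) = 1/12 × 1/4 = 1/48 = P(P=1,Q=0) ✓
  P(P=1)·P(Q=1) = 1/12 × 1/4 = 1/48 = P(P=1,Q=1) ✓
  P(P=1)·P(Q=2) = 1/12 × 1/2 = 1/24 = P(P=1,Q=2) ✓
  P(P=2)·P(Q=0) = 2/3 × 1/4 = 1/6 = P(P=2,Q=0) ✓
  P(P=2)·P(Q=1) = 2/3 × 1/4 = 1/6 = P(P=2,Q=1) ✓
  P(P=2)·P(Q=2) = 2/3 × 1/2 = 1/3 = P(P=2,Q=2) ✓

Yes, P and Q are independent: every cell factors, so I(P;Q) = 0 bits.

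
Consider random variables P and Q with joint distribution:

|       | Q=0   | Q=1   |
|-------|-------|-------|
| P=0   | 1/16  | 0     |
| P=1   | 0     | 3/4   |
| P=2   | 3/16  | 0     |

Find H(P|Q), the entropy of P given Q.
Marginal P(Q) (column sums):
  P(Q=0) = 1/16 + 0 + 3/16 = 1/4
  P(Q=1) = 0 + 3/4 + 0 = 3/4

H(P|Q) = -Σ P(P,Q)·log₂ P(P|Q), where P(P|Q) = P(P,Q) / P(Q)
  (cells with P(P,Q) = 0 contribute 0)
  (P=0,Q=0): P(P|Q) = (1/16)/(1/4) = 1/4;  -(1/16)·log₂(1/4) = 0.1250
  (P=1,Q=1): P(P|Q) = (3/4)/(3/4) = 1;  -(3/4)·log₂(1) = 0.0000
  (P=2,Q=0): P(P|Q) = (3/16)/(1/4) = 3/4;  -(3/16)·log₂(3/4) = 0.0778
H(P|Q) = 0.1250 + 0.0000 + 0.0778
  = 0.2028 bits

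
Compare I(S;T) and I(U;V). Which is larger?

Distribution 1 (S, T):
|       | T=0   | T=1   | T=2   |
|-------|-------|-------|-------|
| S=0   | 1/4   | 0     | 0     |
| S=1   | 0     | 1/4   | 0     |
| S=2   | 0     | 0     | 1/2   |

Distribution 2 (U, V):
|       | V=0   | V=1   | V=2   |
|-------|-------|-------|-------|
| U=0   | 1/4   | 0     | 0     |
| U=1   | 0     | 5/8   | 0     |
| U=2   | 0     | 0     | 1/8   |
Distribution 1 (S, T):
Marginal P(S) (row sums):
  P(S=0) = 1/4 + 0 + 0 = 1/4
  P(S=1) = 0 + 1/4 + 0 = 1/4
  P(S=2) = 0 + 0 + 1/2 = 1/2
Marginal P(T) (column sums):
  P(T=0) = 1/4 + 0 + 0 = 1/4
  P(T=1) = 0 + 1/4 + 0 = 1/4
  P(T=2) = 0 + 0 + 1/2 = 1/2

H(S) = -[(1/4)·log₂(1/4) + (1/4)·log₂(1/4) + (1/2)·log₂(1/2)]
  = 0.5000 + 0.5000 + 0.5000
  = 1.5000 bits
H(T) = -[(1/4)·log₂(1/4) + (1/4)·log₂(1/4) + (1/2)·log₂(1/2)]
  = 0.5000 + 0.5000 + 0.5000
  = 1.5000 bits
H(S,T) = -[(1/4)·log₂(1/4) + (1/4)·log₂(1/4) + (1/2)·log₂(1/2)]
  = 0.5000 + 0.5000 + 0.5000
  = 1.5000 bits

I(S;T) = H(S) + H(T) - H(S,T)
  = 1.5000 + 1.5000 - 1.5000
  = 1.5000 bits

Distribution 2 (U, V):
Marginal P(U) (row sums):
  P(U=0) = 1/4 + 0 + 0 = 1/4
  P(U=1) = 0 + 5/8 + 0 = 5/8
  P(U=2) = 0 + 0 + 1/8 = 1/8
Marginal P(V) (column sums):
  P(V=0) = 1/4 + 0 + 0 = 1/4
  P(V=1) = 0 + 5/8 + 0 = 5/8
  P(V=2) = 0 + 0 + 1/8 = 1/8

H(U) = -[(1/4)·log₂(1/4) + (5/8)·log₂(5/8) + (1/8)·log₂(1/8)]
  = 0.5000 + 0.4238 + 0.3750
  = 1.2988 bits
H(V) = -[(1/4)·log₂(1/4) + (5/8)·log₂(5/8) + (1/8)·log₂(1/8)]
  = 0.5000 + 0.4238 + 0.3750
  = 1.2988 bits
H(U,V) = -[(1/4)·log₂(1/4) + (5/8)·log₂(5/8) + (1/8)·log₂(1/8)]
  = 0.5000 + 0.4238 + 0.3750
  = 1.2988 bits

I(U;V) = H(U) + H(V) - H(U,V)
  = 1.2988 + 1.2988 - 1.2988
  = 1.2988 bits

I(S;T) = 1.5000 bits > I(U;V) = 1.2988 bits, so (S, T) has the higher mutual information (stronger dependence).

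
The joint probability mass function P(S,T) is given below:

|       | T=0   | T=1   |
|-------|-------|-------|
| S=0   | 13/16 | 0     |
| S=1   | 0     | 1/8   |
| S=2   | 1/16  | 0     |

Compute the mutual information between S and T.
Marginal P(S) (row sums):
  P(S=0) = 13/16 + 0 = 13/16
  P(S=1) = 0 + 1/8 = 1/8
  P(S=2) = 1/16 + 0 = 1/16
Marginal P(T) (column sums):
  P(T=0) = 13/16 + 0 + 1/16 = 7/8
  P(T=1) = 0 + 1/8 + 0 = 1/8

H(S) = -[(13/16)·log₂(13/16) + (1/8)·log₂(1/8) + (1/16)·log₂(1/16)]
  = 0.2434 + 0.3750 + 0.2500
  = 0.8684 bits
H(T) = -[(7/8)·log₂(7/8) + (1/8)·log₂(1/8)]
  = 0.1686 + 0.3750
  = 0.5436 bits
H(S,T) = -[(13/16)·log₂(13/16) + (1/8)·log₂(1/8) + (1/16)·log₂(1/16)]
  = 0.2434 + 0.3750 + 0.2500
  = 0.8684 bits

I(S;T) = H(S) + H(T) - H(S,T)
  = 0.8684 + 0.5436 - 0.8684
  = 0.5436 bits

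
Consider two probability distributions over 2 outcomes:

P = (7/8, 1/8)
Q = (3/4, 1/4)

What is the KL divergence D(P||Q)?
D(P||Q) = Σ P(i) log₂(P(i)/Q(i))
  i=0: (7/8) × log₂((7/8)/(3/4)) = (7/8) × log₂(7/6) = 0.1946
  i=1: (1/8) × log₂((1/8)/(1/4)) = (1/8) × log₂(1/2) = -0.1250
D(P||Q) = 0.1946 - 0.1250
  = 0.0696 bits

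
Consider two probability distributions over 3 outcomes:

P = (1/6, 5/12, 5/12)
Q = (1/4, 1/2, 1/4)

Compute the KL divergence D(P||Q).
D(P||Q) = Σ P(i) log₂(P(i)/Q(i))
  i=0: (1/6) × log₂((1/6)/(1/4)) = (1/6) × log₂(2/3) = -0.0975
  i=1: (5/12) × log₂((5/12)/(1/2)) = (5/12) × log₂(5/6) = -0.1096
  i=2: (5/12) × log₂((5/12)/(1/4)) = (5/12) × log₂(5/3) = 0.3071
D(P||Q) = -0.0975 - 0.1096 + 0.3071
  = 0.1000 bits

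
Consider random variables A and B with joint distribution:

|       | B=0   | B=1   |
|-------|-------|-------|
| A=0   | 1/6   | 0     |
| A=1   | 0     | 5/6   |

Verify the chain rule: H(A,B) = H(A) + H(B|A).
Left side:
H(A,B) = -[(1/6)·log₂(1/6) + (5/6)·log₂(5/6)]
  = 0.4308 + 0.2192
  = 0.6500 bits

Right side:
Marginal P(A) (row sums):
  P(A=0) = 1/6 + 0 = 1/6
  P(A=1) = 0 + 5/6 = 5/6
H(A) = -[(1/6)·log₂(1/6) + (5/6)·log₂(5/6)]
  = 0.4308 + 0.2192
  = 0.6500 bits
H(B|A) = -Σ P(A,B)·log₂ P(B|A), where P(B|A) = P(A,B) / P(A)
  (cells with P(A,B) = 0 contribute 0)
  (A=0,B=0): P(B|A) = (1/6)/(1/6) = 1;  -(1/6)·log₂(1) = 0.0000
  (A=1,B=1): P(B|A) = (5/6)/(5/6) = 1;  -(5/6)·log₂(1) = 0.0000
H(B|A) = 0.0000 + 0.0000
  = 0.0000 bits
H(A) + H(B|A) = 0.6500 + 0.0000 = 0.6500 bits

Both sides equal 0.6500 bits, so the chain rule holds ✓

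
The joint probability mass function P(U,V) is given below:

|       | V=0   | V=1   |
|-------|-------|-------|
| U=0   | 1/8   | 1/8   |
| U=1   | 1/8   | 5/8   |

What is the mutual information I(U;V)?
Marginal P(U) (row sums):
  P(U=0) = 1/8 + 1/8 = 1/4
  P(U=1) = 1/8 + 5/8 = 3/4
Marginal P(V) (column sums):
  P(V=0) = 1/8 + 1/8 = 1/4
  P(V=1) = 1/8 + 5/8 = 3/4

H(U) = -[(1/4)·log₂(1/4) + (3/4)·log₂(3/4)]
  = 0.5000 + 0.3113
  = 0.8113 bits
H(V) = -[(1/4)·log₂(1/4) + (3/4)·log₂(3/4)]
  = 0.5000 + 0.3113
  = 0.8113 bits
H(U,V) = -[(1/8)·log₂(1/8) + (1/8)·log₂(1/8) + (1/8)·log₂(1/8) + (5/8)·log₂(5/8)]
  = 0.3750 + 0.3750 + 0.3750 + 0.4238
  = 1.5488 bits

I(U;V) = H(U) + H(V) - H(U,V)
  = 0.8113 + 0.8113 - 1.5488
  = 0.0738 bits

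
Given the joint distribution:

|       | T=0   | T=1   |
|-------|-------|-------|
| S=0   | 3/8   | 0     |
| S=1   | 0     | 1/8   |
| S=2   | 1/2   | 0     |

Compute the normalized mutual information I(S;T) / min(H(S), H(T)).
Marginal P(S) (row sums):
  P(S=0) = 3/8 + 0 = 3/8
  P(S=1) = 0 + 1/8 = 1/8
  P(S=2) = 1/2 + 0 = 1/2
Marginal P(T) (column sums):
  P(T=0) = 3/8 + 0 + 1/2 = 7/8
  P(T=1) = 0 + 1/8 + 0 = 1/8

H(S) = -[(3/8)·log₂(3/8) + (1/8)·log₂(1/8) + (1/2)·log₂(1/2)]
  = 0.5306 + 0.3750 + 0.5000
  = 1.4056 bits
H(T) = -[(7/8)·log₂(7/8) + (1/8)·log₂(1/8)]
  = 0.1686 + 0.3750
  = 0.5436 bits
H(S,T) = -[(3/8)·log₂(3/8) + (1/8)·log₂(1/8) + (1/2)·log₂(1/2)]
  = 0.5306 + 0.3750 + 0.5000
  = 1.4056 bits

I(S;T) = H(S) + H(T) - H(S,T)
  = 1.4056 + 0.5436 - 1.4056
  = 0.5436 bits

min(H(S), H(T)) = min(1.4056, 0.5436) = 0.5436 bits
Normalized MI = 0.5436 / 0.5436 = 1.0000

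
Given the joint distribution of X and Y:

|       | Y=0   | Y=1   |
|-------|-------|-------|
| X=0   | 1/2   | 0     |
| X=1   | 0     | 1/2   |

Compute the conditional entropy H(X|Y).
Marginal P(Y) (column sums):
  P(Y=0) = 1/2 + 0 = 1/2
  P(Y=1) = 0 + 1/2 = 1/2

H(X|Y) = -Σ P(X,Y)·log₂ P(X|Y), where P(X|Y) = P(X,Y) / P(Y)
  (cells with P(X,Y) = 0 contribute 0)
  (X=0,Y=0): P(X|Y) = (1/2)/(1/2) = 1;  -(1/2)·log₂(1) = 0.0000
  (X=1,Y=1): P(X|Y) = (1/2)/(1/2) = 1;  -(1/2)·log₂(1) = 0.0000
H(X|Y) = 0.0000 + 0.0000
  = 0.0000 bits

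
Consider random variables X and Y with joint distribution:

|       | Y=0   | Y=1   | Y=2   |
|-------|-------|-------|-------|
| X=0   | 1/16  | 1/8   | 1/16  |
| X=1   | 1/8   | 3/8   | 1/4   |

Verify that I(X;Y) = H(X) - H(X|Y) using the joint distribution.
Left side, from I(X;Y) = H(X) + H(Y) - H(X,Y):
Marginal P(X) (row sums):
  P(X=0) = 1/16 + 1/8 + 1/16 = 1/4
  P(X=1) = 1/8 + 3/8 + 1/4 = 3/4
Marginal P(Y) (column sums):
  P(Y=0) = 1/16 + 1/8 = 3/16
  P(Y=1) = 1/8 + 3/8 = 1/2
  P(Y=2) = 1/16 + 1/4 = 5/16

H(X) = -[(1/4)·log₂(1/4) + (3/4)·log₂(3/4)]
  = 0.5000 + 0.3113
  = 0.8113 bits
H(Y) = -[(3/16)·log₂(3/16) + (1/2)·log₂(1/2) + (5/16)·log₂(5/16)]
  = 0.4528 + 0.5000 + 0.5244
  = 1.4772 bits
H(X,Y) = -[(1/16)·log₂(1/16) + (1/8)·log₂(1/8) + (1/16)·log₂(1/16) + (1/8)·log₂(1/8) + (3/8)·log₂(3/8) + (1/4)·log₂(1/4)]
  = 0.2500 + 0.3750 + 0.2500 + 0.3750 + 0.5306 + 0.5000
  = 2.2806 bits

I(X;Y) = H(X) + H(Y) - H(X,Y)
  = 0.8113 + 1.4772 - 2.2806
  = 0.0079 bits

Right side, with H(X|Y) computed directly from the conditional probabilities:
H(X|Y) = -Σ P(X,Y)·log₂ P(X|Y), where P(X|Y) = P(X,Y) / P(Y)
  (X=0,Y=0): P(X|Y) = (1/16)/(3/16) = 1/3;  -(1/16)·log₂(1/3) = 0.0991
  (X=0,Y=1): P(X|Y) = (1/8)/(1/2) = 1/4;  -(1/8)·log₂(1/4) = 0.2500
  (X=0,Y=2): P(X|Y) = (1/16)/(5/16) = 1/5;  -(1/16)·log₂(1/5) = 0.1451
  (X=1,Y=0): P(X|Y) = (1/8)/(3/16) = 2/3;  -(1/8)·log₂(2/3) = 0.0731
  (X=1,Y=1): P(X|Y) = (3/8)/(1/2) = 3/4;  -(3/8)·log₂(3/4) = 0.1556
  (X=1,Y=2): P(X|Y) = (1/4)/(5/16) = 4/5;  -(1/4)·log₂(4/5) = 0.0805
H(X|Y) = 0.0991 + 0.2500 + 0.1451 + 0.0731 + 0.1556 + 0.0805
  = 0.8034 bits
H(X) - H(X|Y) = 0.8113 - 0.8034 = 0.0079 bits

Both sides equal 0.0079 bits, so I(X;Y) = H(X) - H(X|Y) ✓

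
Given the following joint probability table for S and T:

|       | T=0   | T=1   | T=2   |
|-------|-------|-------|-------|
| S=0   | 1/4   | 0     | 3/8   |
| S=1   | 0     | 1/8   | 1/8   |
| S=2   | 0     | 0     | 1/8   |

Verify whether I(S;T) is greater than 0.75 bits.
Marginal P(S) (row sums):
  P(S=0) = 1/4 + 0 + 3/8 = 5/8
  P(S=1) = 0 + 1/8 + 1/8 = 1/4
  P(S=2) = 0 + 0 + 1/8 = 1/8
Marginal P(T) (column sums):
  P(T=0) = 1/4 + 0 + 0 = 1/4
  P(T=1) = 0 + 1/8 + 0 = 1/8
  P(T=2) = 3/8 + 1/8 + 1/8 = 5/8

H(S) = -[(5/8)·log₂(5/8) + (1/4)·log₂(1/4) + (1/8)·log₂(1/8)]
  = 0.4238 + 0.5000 + 0.3750
  = 1.2988 bits
H(T) = -[(1/4)·log₂(1/4) + (1/8)·log₂(1/8) + (5/8)·log₂(5/8)]
  = 0.5000 + 0.3750 + 0.4238
  = 1.2988 bits
H(S,T) = -[(1/4)·log₂(1/4) + (3/8)·log₂(3/8) + (1/8)·log₂(1/8) + (1/8)·log₂(1/8) + (1/8)·log₂(1/8)]
  = 0.5000 + 0.5306 + 0.3750 + 0.3750 + 0.3750
  = 2.1556 bits

I(S;T) = H(S) + H(T) - H(S,T)
  = 1.2988 + 1.2988 - 2.1556
  = 0.4420 bits

No. I(S;T) = 0.4420 bits, which is ≤ 0.75 bits.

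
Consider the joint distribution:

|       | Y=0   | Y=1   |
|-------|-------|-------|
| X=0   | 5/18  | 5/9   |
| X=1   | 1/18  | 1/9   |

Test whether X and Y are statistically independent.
Marginal P(X) (row sums):
  P(X=0) = 5/18 + 5/9 = 5/6
  P(X=1) = 1/18 + 1/9 = 1/6
Marginal P(Y) (column sums):
  P(Y=0) = 5/18 + 1/18 = 1/3
  P(Y=1) = 5/9 + 1/9 = 2/3

X and Y are independent iff P(X=i,Y=j) = P(X=i)·P(Y=j) for every cell.
  P(X=0)·P(Y=0) = 5/6 × 1/3 = 5/18 = P(X=0,Y=0) ✓
  P(X=0)·P(Y=1) = 5/6 × 2/3 = 5/9 = P(X=0,Y=1) ✓
  P(X=1)·P(Y=0) = 1/6 × 1/3 = 1/18 = P(X=1,Y=0) ✓
  P(X=1)·P(Y=1) = 1/6 × 2/3 = 1/9 = P(X=1,Y=1) ✓

Yes, X and Y are independent: every cell factors, so I(X;Y) = 0 bits.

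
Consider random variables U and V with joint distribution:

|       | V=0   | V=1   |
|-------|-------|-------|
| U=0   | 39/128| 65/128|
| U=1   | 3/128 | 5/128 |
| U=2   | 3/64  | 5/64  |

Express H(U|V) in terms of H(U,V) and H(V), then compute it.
H(U|V) = H(U,V) - H(V)

Marginal P(V) (column sums):
  P(V=0) = 39/128 + 3/128 + 3/64 = 3/8
  P(V=1) = 65/128 + 5/128 + 5/64 = 5/8

H(U,V) = -[(39/128)·log₂(39/128) + (65/128)·log₂(65/128) + (3/128)·log₂(3/128) + (5/128)·log₂(5/128) + (3/64)·log₂(3/64) + (5/64)·log₂(5/64)]
  = 0.5224 + 0.4965 + 0.1269 + 0.1827 + 0.2070 + 0.2873
  = 1.8228 bits
H(V) = -[(3/8)·log₂(3/8) + (5/8)·log₂(5/8)]
  = 0.5306 + 0.4238
  = 0.9544 bits

H(U|V) = 1.8228 - 0.9544 = 0.8684 bits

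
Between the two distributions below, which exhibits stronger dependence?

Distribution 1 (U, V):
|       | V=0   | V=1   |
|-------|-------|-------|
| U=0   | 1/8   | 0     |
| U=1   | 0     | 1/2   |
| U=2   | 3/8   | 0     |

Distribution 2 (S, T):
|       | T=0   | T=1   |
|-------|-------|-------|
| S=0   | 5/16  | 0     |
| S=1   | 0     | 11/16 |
Distribution 1 (U, V):
Marginal P(U) (row sums):
  P(U=0) = 1/8 + 0 = 1/8
  P(U=1) = 0 + 1/2 = 1/2
  P(U=2) = 3/8 + 0 = 3/8
Marginal P(V) (column sums):
  P(V=0) = 1/8 + 0 + 3/8 = 1/2
  P(V=1) = 0 + 1/2 + 0 = 1/2

H(U) = -[(1/8)·log₂(1/8) + (1/2)·log₂(1/2) + (3/8)·log₂(3/8)]
  = 0.3750 + 0.5000 + 0.5306
  = 1.4056 bits
H(V) = -[(1/2)·log₂(1/2) + (1/2)·log₂(1/2)]
  = 0.5000 + 0.5000
  = 1.0000 bits
H(U,V) = -[(1/8)·log₂(1/8) + (1/2)·log₂(1/2) + (3/8)·log₂(3/8)]
  = 0.3750 + 0.5000 + 0.5306
  = 1.4056 bits

I(U;V) = H(U) + H(V) - H(U,V)
  = 1.4056 + 1.0000 - 1.4056
  = 1.0000 bits

Distribution 2 (S, T):
Marginal P(S) (row sums):
  P(S=0) = 5/16 + 0 = 5/16
  P(S=1) = 0 + 11/16 = 11/16
Marginal P(T) (column sums):
  P(T=0) = 5/16 + 0 = 5/16
  P(T=1) = 0 + 11/16 = 11/16

H(S) = -[(5/16)·log₂(5/16) + (11/16)·log₂(11/16)]
  = 0.5244 + 0.3716
  = 0.8960 bits
H(T) = -[(5/16)·log₂(5/16) + (11/16)·log₂(11/16)]
  = 0.5244 + 0.3716
  = 0.8960 bits
H(S,T) = -[(5/16)·log₂(5/16) + (11/16)·log₂(11/16)]
  = 0.5244 + 0.3716
  = 0.8960 bits

I(S;T) = H(S) + H(T) - H(S,T)
  = 0.8960 + 0.8960 - 0.8960
  = 0.8960 bits

I(U;V) = 1.0000 bits > I(S;T) = 0.8960 bits, so (U, V) has the higher mutual information (stronger dependence).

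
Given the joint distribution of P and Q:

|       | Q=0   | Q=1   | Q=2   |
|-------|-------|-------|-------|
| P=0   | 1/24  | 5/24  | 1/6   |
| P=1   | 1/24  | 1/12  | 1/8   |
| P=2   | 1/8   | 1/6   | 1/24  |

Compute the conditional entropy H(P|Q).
Marginal P(Q) (column sums):
  P(Q=0) = 1/24 + 1/24 + 1/8 = 5/24
  P(Q=1) = 5/24 + 1/12 + 1/6 = 11/24
  P(Q=2) = 1/6 + 1/8 + 1/24 = 1/3

H(P|Q) = -Σ P(P,Q)·log₂ P(P|Q), where P(P|Q) = P(P,Q) / P(Q)
  (P=0,Q=0): P(P|Q) = (1/24)/(5/24) = 1/5;  -(1/24)·log₂(1/5) = 0.0967
  (P=0,Q=1): P(P|Q) = (5/24)/(11/24) = 5/11;  -(5/24)·log₂(5/11) = 0.2370
  (P=0,Q=2): P(P|Q) = (1/6)/(1/3) = 1/2;  -(1/6)·log₂(1/2) = 0.1667
  (P=1,Q=0): P(P|Q) = (1/24)/(5/24) = 1/5;  -(1/24)·log₂(1/5) = 0.0967
  (P=1,Q=1): P(P|Q) = (1/12)/(11/24) = 2/11;  -(1/12)·log₂(2/11) = 0.2050
  (P=1,Q=2): P(P|Q) = (1/8)/(1/3) = 3/8;  -(1/8)·log₂(3/8) = 0.1769
  (P=2,Q=0): P(P|Q) = (1/8)/(5/24) = 3/5;  -(1/8)·log₂(3/5) = 0.0921
  (P=2,Q=1): P(P|Q) = (1/6)/(11/24) = 4/11;  -(1/6)·log₂(4/11) = 0.2432
  (P=2,Q=2): P(P|Q) = (1/24)/(1/3) = 1/8;  -(1/24)·log₂(1/8) = 0.1250
H(P|Q) = 0.0967 + 0.2370 + 0.1667 + 0.0967 + 0.2050 + 0.1769 + 0.0921 + 0.2432 + 0.1250
  = 1.4393 bits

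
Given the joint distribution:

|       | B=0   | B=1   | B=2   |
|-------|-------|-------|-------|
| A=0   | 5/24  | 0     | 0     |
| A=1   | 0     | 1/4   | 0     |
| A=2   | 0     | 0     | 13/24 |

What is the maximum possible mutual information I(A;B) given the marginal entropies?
The upper bound on mutual information is I(A;B) ≤ min(H(A), H(B)).

Marginal P(A) (row sums):
  P(A=0) = 5/24 + 0 + 0 = 5/24
  P(A=1) = 0 + 1/4 + 0 = 1/4
  P(A=2) = 0 + 0 + 13/24 = 13/24
Marginal P(B) (column sums):
  P(B=0) = 5/24 + 0 + 0 = 5/24
  P(B=1) = 0 + 1/4 + 0 = 1/4
  P(B=2) = 0 + 0 + 13/24 = 13/24

H(A) = -[(5/24)·log₂(5/24) + (1/4)·log₂(1/4) + (13/24)·log₂(13/24)]
  = 0.4715 + 0.5000 + 0.4791
  = 1.4506 bits
H(B) = -[(5/24)·log₂(5/24) + (1/4)·log₂(1/4) + (13/24)·log₂(13/24)]
  = 0.4715 + 0.5000 + 0.4791
  = 1.4506 bits

Maximum possible I(A;B) = min(1.4506, 1.4506) = 1.4506 bits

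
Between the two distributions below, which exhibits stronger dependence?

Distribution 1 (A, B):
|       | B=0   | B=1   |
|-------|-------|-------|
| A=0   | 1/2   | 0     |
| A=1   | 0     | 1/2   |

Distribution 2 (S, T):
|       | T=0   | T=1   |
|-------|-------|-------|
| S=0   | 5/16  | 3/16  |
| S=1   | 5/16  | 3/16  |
Distribution 1 (A, B):
Marginal P(A) (row sums):
  P(A=0) = 1/2 + 0 = 1/2
  P(A=1) = 0 + 1/2 = 1/2
Marginal P(B) (column sums):
  P(B=0) = 1/2 + 0 = 1/2
  P(B=1) = 0 + 1/2 = 1/2

H(A) = -[(1/2)·log₂(1/2) + (1/2)·log₂(1/2)]
  = 0.5000 + 0.5000
  = 1.0000 bits
H(B) = -[(1/2)·log₂(1/2) + (1/2)·log₂(1/2)]
  = 0.5000 + 0.5000
  = 1.0000 bits
H(A,B) = -[(1/2)·log₂(1/2) + (1/2)·log₂(1/2)]
  = 0.5000 + 0.5000
  = 1.0000 bits

I(A;B) = H(A) + H(B) - H(A,B)
  = 1.0000 + 1.0000 - 1.0000
  = 1.0000 bits

Distribution 2 (S, T):
Marginal P(S) (row sums):
  P(S=0) = 5/16 + 3/16 = 1/2
  P(S=1) = 5/16 + 3/16 = 1/2
Marginal P(T) (column sums):
  P(T=0) = 5/16 + 5/16 = 5/8
  P(T=1) = 3/16 + 3/16 = 3/8

H(S) = -[(1/2)·log₂(1/2) + (1/2)·log₂(1/2)]
  = 0.5000 + 0.5000
  = 1.0000 bits
H(T) = -[(5/8)·log₂(5/8) + (3/8)·log₂(3/8)]
  = 0.4238 + 0.5306
  = 0.9544 bits
H(S,T) = -[(5/16)·log₂(5/16) + (3/16)·log₂(3/16) + (5/16)·log₂(5/16) + (3/16)·log₂(3/16)]
  = 0.5244 + 0.4528 + 0.5244 + 0.4528
  = 1.9544 bits

I(S;T) = H(S) + H(T) - H(S,T)
  = 1.0000 + 0.9544 - 1.9544
  = 0.0000 bits

I(A;B) = 1.0000 bits > I(S;T) = 0.0000 bits, so (A, B) has the higher mutual information (stronger dependence).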